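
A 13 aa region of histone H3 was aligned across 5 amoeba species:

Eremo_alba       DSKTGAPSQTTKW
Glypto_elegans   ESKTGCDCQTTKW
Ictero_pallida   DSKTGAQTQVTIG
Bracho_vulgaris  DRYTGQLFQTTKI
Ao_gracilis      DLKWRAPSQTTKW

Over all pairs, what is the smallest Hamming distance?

3

Pairwise Hamming distances:
  Eremo_alba vs Glypto_elegans: 4
  Eremo_alba vs Ictero_pallida: 5
  Eremo_alba vs Bracho_vulgaris: 6
  Eremo_alba vs Ao_gracilis: 3
  Glypto_elegans vs Ictero_pallida: 7
  Glypto_elegans vs Bracho_vulgaris: 7
  Glypto_elegans vs Ao_gracilis: 7
  Ictero_pallida vs Bracho_vulgaris: 8
  Ictero_pallida vs Ao_gracilis: 8
  Bracho_vulgaris vs Ao_gracilis: 8
The smallest is 3, between Eremo_alba and Ao_gracilis.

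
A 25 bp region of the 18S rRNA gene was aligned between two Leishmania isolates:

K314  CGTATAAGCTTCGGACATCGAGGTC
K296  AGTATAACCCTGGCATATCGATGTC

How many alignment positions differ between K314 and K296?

Mismatches occur at site 1 (C/A), site 8 (G/C), site 10 (T/C), site 12 (C/G), site 14 (G/C), site 16 (C/T), site 22 (G/T).
That gives 7 mismatches out of 25 aligned sites, so the Hamming distance is 7.

7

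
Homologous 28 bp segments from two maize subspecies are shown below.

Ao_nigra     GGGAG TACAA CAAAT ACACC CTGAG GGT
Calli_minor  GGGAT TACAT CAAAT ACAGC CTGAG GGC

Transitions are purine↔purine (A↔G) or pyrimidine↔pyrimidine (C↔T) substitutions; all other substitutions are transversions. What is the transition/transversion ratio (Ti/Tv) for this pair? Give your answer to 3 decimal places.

The sequences differ at positions 5 (G/T, transversion), 10 (A/T, transversion), 19 (C/G, transversion), 28 (T/C, transition).
Of the 4 differences, 1 transition and 3 transversions, so Ti/Tv = 1/3 = 0.333.

0.333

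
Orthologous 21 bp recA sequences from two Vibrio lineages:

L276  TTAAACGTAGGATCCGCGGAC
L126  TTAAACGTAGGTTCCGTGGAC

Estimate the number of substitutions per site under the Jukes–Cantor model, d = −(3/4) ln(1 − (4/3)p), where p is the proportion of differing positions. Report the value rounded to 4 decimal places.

The sequences differ at positions 12 (A/T), 17 (C/T).
p = 2/21 = 0.095238.
d = −0.75 · ln(1 − (4/3)·0.095238) = −0.75 · ln(0.873016) = −0.75 · (-0.135801) = 0.1019.

0.1019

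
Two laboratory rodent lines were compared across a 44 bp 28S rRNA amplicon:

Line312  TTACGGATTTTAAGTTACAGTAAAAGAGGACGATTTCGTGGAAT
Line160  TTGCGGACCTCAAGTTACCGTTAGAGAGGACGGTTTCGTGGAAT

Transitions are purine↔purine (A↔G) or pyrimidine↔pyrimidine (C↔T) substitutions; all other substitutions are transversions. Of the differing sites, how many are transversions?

2

The sequences differ at positions 3 (A/G, transition), 8 (T/C, transition), 9 (T/C, transition), 11 (T/C, transition), 19 (A/C, transversion), 22 (A/T, transversion), 24 (A/G, transition), 33 (A/G, transition).
Of the 8 differences, 6 transitions and 2 transversions, so the answer is 2.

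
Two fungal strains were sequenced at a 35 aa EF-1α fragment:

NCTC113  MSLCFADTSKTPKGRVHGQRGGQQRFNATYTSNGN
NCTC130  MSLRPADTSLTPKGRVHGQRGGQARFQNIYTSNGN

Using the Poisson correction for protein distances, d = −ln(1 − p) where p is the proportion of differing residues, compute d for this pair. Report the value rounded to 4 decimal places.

The sequences differ at positions 4 (C/R), 5 (F/P), 10 (K/L), 24 (Q/A), 27 (N/Q), 28 (A/N), 29 (T/I).
p = 7/35 = 0.200000.
d = −ln(1 − 0.200000) = −ln(0.800000) = 0.2231.

0.2231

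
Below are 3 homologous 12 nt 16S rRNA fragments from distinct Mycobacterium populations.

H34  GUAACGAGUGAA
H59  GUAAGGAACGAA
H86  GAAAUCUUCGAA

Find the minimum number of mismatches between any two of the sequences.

Pairwise Hamming distances:
  H34 vs H59: 3
  H34 vs H86: 6
  H59 vs H86: 5
The smallest is 3, between H34 and H59.

3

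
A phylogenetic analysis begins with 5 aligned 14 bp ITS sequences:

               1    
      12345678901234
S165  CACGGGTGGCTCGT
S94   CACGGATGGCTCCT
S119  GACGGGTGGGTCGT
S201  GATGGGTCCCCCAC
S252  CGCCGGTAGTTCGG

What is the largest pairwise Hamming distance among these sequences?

10

Pairwise Hamming distances:
  S165 vs S94: 2
  S165 vs S119: 2
  S165 vs S201: 7
  S165 vs S252: 5
  S94 vs S119: 4
  S94 vs S201: 8
  S94 vs S252: 7
  S119 vs S201: 7
  S119 vs S252: 6
  S201 vs S252: 10
The largest is 10, between S201 and S252.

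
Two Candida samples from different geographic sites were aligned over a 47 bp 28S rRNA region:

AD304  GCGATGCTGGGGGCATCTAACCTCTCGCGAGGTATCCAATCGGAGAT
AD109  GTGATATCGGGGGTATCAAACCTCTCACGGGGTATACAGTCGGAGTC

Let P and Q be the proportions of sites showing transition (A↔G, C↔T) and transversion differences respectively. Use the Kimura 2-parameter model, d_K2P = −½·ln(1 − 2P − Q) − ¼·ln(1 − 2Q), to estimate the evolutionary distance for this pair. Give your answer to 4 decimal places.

0.3302

Mismatches occur at site 2 (C↔T, transition), site 6 (G↔A, transition), site 7 (C↔T, transition), site 8 (T↔C, transition), site 14 (C↔T, transition), site 18 (T↔A, transversion), site 27 (G↔A, transition), site 30 (A↔G, transition), site 36 (C↔A, transversion), site 39 (A↔G, transition), site 46 (A↔T, transversion), site 47 (T↔C, transition).
Of the 12 differences, 9 transitions and 3 transversions over 47 sites: P = 9/47 = 0.191489, Q = 3/47 = 0.063830.
d = −0.5·ln(0.553192) − 0.25·ln(0.872340) = −0.5·(-0.592050) − 0.25·(-0.136576) = 0.3302.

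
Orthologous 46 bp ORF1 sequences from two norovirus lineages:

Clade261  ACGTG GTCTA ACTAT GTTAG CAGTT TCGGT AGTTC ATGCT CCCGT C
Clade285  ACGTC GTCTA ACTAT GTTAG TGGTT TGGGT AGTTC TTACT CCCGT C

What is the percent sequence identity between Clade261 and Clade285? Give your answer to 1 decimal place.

The sequences differ at positions 5 (G/C), 21 (C/T), 22 (A/G), 27 (C/G), 36 (A/T), 38 (G/A).
40 of the 46 sites match, so the percent identity is 40/46 × 100 = 87.0%.

87.0%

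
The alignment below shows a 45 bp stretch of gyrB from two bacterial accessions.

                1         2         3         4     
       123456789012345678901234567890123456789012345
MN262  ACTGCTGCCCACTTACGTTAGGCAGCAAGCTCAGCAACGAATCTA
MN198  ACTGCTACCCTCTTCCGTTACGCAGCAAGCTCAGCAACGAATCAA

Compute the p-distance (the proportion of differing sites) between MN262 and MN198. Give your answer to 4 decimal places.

0.1111

Mismatches occur at site 7 (G→A), site 11 (A→T), site 15 (A→C), site 21 (G→C), site 44 (T→A).
There are 5 differences over 45 sites, so p = 5/45 = 0.1111.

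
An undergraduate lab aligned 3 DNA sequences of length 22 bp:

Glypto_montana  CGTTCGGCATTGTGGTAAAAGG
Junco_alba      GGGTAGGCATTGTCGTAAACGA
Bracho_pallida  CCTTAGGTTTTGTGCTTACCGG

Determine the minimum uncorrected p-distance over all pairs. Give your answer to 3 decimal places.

0.273

Pairwise Hamming distances:
  Glypto_montana vs Junco_alba: 6
  Glypto_montana vs Bracho_pallida: 8
  Junco_alba vs Bracho_pallida: 10
The smallest is 6 mismatches, between Glypto_montana and Junco_alba; p = 6/22 = 0.273.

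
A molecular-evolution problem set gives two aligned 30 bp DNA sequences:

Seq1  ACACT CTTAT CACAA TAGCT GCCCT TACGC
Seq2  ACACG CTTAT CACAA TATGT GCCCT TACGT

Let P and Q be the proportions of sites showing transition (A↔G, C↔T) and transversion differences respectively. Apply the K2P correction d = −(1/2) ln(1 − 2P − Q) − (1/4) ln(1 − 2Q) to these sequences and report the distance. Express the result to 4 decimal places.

Mismatches occur at site 5 (T→G, transversion), site 18 (G→T, transversion), site 19 (C→G, transversion), site 30 (C→T, transition).
Of the 4 differences, 1 transition and 3 transversions over 30 sites: P = 1/30 = 0.033333, Q = 3/30 = 0.100000.
d = −0.5·ln(0.833334) − 0.25·ln(0.800000) = −0.5·(-0.182321) − 0.25·(-0.223144) = 0.1469.

0.1469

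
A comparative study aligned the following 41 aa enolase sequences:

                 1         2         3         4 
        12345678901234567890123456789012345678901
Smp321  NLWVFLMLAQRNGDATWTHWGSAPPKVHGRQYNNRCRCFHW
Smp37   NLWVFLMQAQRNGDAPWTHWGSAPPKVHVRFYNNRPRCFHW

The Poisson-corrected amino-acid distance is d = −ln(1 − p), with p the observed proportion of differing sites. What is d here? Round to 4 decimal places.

Mismatches occur at site 8 (L/Q), site 16 (T/P), site 29 (G/V), site 31 (Q/F), site 36 (C/P).
p = 5/41 = 0.121951.
d = −ln(1 − 0.121951) = −ln(0.878049) = 0.1301.

0.1301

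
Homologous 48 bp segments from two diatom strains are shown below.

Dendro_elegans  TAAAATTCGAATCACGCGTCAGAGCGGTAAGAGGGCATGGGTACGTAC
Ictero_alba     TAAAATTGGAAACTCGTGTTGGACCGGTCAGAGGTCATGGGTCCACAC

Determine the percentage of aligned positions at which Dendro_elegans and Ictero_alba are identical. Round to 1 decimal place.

The sequences differ at positions 8 (C/G), 12 (T/A), 14 (A/T), 17 (C/T), 20 (C/T), 21 (A/G), 24 (G/C), 29 (A/C), 35 (G/T), 43 (A/C), 45 (G/A), 46 (T/C).
36 of the 48 sites match, so the percent identity is 36/48 × 100 = 75.0%.

75.0%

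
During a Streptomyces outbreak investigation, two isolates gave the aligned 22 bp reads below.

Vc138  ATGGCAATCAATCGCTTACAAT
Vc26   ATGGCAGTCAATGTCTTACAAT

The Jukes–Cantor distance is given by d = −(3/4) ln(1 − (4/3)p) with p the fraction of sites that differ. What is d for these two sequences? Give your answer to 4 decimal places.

Mismatches occur at site 7 (A/G), site 13 (C/G), site 14 (G/T).
p = 3/22 = 0.136364.
d = −0.75 · ln(1 − (4/3)·0.136364) = −0.75 · ln(0.818181) = −0.75 · (-0.200672) = 0.1505.

0.1505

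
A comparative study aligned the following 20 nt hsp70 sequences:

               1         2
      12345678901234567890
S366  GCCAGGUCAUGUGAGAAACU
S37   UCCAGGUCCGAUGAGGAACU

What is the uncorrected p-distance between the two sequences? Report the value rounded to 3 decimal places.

0.250

Differing sites — 1:G/U; 9:A/C; 10:U/G; 11:G/A; 16:A/G.
There are 5 differences over 20 sites, so p = 5/20 = 0.250.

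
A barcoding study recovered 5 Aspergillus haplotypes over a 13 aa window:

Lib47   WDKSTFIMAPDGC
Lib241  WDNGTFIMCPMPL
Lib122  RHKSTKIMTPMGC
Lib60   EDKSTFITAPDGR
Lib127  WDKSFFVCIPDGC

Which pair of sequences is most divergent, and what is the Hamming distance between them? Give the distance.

9

Pairwise Hamming distances:
  Lib47 vs Lib241: 6
  Lib47 vs Lib122: 5
  Lib47 vs Lib60: 3
  Lib47 vs Lib127: 4
  Lib241 vs Lib122: 8
  Lib241 vs Lib60: 8
  Lib241 vs Lib127: 9
  Lib122 vs Lib60: 7
  Lib122 vs Lib127: 8
  Lib60 vs Lib127: 6
The largest is 9, between Lib241 and Lib127.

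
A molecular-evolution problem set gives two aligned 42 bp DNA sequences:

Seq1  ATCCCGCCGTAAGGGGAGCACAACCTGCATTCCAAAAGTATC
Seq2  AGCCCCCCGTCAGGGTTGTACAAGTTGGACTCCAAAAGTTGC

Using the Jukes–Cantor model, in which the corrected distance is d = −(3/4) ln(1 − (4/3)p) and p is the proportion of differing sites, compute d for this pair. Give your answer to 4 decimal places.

Differing sites — 2:T/G; 6:G/C; 11:A/C; 16:G/T; 17:A/T; 19:C/T; 24:C/G; 25:C/T; 28:C/G; 30:T/C; 40:A/T; 41:T/G.
p = 12/42 = 0.285714.
d = −0.75 · ln(1 − (4/3)·0.285714) = −0.75 · ln(0.619048) = −0.75 · (-0.479572) = 0.3597.

0.3597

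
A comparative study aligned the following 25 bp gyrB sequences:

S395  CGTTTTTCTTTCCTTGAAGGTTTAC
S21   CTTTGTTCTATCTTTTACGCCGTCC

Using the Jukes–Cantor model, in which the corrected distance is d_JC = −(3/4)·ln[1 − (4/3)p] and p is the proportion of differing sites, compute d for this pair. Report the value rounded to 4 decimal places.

The sequences differ at positions 2 (G/T), 5 (T/G), 10 (T/A), 13 (C/T), 16 (G/T), 18 (A/C), 20 (G/C), 21 (T/C), 22 (T/G), 24 (A/C).
p = 10/25 = 0.400000.
d = −0.75 · ln(1 − (4/3)·0.400000) = −0.75 · ln(0.466667) = −0.75 · (-0.762139) = 0.5716.

0.5716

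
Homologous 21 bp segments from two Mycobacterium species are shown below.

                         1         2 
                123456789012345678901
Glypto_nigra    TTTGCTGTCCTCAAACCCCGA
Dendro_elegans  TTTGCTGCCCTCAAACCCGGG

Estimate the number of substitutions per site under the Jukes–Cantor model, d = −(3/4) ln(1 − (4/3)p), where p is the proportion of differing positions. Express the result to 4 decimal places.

0.1585

Mismatches occur at site 8 (T/C), site 19 (C/G), site 21 (A/G).
p = 3/21 = 0.142857.
d = −0.75 · ln(1 − (4/3)·0.142857) = −0.75 · ln(0.809524) = −0.75 · (-0.211309) = 0.1585.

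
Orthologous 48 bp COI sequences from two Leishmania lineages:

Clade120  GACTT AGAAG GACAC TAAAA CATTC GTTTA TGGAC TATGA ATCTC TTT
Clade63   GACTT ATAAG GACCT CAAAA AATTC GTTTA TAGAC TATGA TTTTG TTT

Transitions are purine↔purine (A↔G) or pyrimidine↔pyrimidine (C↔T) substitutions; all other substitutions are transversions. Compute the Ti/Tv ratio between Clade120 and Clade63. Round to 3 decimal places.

0.800

The sequences differ at positions 7 (G/T, transversion), 14 (A/C, transversion), 15 (C/T, transition), 16 (T/C, transition), 21 (C/A, transversion), 32 (G/A, transition), 41 (A/T, transversion), 43 (C/T, transition), 45 (C/G, transversion).
Of the 9 differences, 4 transitions and 5 transversions, so Ti/Tv = 4/5 = 0.800.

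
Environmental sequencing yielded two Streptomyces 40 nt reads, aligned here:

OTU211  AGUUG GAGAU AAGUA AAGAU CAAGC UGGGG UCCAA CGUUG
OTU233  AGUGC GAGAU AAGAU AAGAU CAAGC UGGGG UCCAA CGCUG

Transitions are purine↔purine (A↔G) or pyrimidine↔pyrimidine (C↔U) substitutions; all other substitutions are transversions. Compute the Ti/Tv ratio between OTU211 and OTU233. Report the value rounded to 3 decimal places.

Differing sites — 4:U/G (Tv); 5:G/C (Tv); 14:U/A (Tv); 15:A/U (Tv); 38:U/C (Ti).
Of the 5 differences, 1 transition and 4 transversions, so Ti/Tv = 1/4 = 0.250.

0.250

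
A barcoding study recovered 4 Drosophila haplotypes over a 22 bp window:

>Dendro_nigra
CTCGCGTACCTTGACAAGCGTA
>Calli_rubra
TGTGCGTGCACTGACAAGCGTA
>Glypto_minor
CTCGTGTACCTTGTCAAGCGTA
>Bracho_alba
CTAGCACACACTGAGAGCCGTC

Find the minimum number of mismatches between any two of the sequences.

Pairwise Hamming distances:
  Dendro_nigra vs Calli_rubra: 6
  Dendro_nigra vs Glypto_minor: 2
  Dendro_nigra vs Bracho_alba: 9
  Calli_rubra vs Glypto_minor: 8
  Calli_rubra vs Bracho_alba: 10
  Glypto_minor vs Bracho_alba: 11
The smallest is 2, between Dendro_nigra and Glypto_minor.

2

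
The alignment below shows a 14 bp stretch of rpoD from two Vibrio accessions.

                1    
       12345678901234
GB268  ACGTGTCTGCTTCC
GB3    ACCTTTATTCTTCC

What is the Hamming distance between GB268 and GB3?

4

Differing sites — 3:G/C; 5:G/T; 7:C/A; 9:G/T.
That gives 4 mismatches out of 14 aligned sites, so the Hamming distance is 4.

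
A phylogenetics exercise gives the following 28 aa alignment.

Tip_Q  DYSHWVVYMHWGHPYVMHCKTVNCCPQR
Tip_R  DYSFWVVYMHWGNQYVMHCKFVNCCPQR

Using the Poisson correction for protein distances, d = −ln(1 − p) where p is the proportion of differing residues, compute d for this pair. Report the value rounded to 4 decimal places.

Differing sites — 4:H/F; 13:H/N; 14:P/Q; 21:T/F.
p = 4/28 = 0.142857.
d = −ln(1 − 0.142857) = −ln(0.857143) = 0.1542.

0.1542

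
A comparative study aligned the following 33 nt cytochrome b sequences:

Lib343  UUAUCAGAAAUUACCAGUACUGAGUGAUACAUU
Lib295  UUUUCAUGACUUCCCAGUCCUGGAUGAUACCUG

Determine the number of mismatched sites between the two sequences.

10

Mismatches occur at site 3 (A/U), site 7 (G/U), site 8 (A/G), site 10 (A/C), site 13 (A/C), site 19 (A/C), site 23 (A/G), site 24 (G/A), site 31 (A/C), site 33 (U/G).
That gives 10 mismatches out of 33 aligned sites, so the Hamming distance is 10.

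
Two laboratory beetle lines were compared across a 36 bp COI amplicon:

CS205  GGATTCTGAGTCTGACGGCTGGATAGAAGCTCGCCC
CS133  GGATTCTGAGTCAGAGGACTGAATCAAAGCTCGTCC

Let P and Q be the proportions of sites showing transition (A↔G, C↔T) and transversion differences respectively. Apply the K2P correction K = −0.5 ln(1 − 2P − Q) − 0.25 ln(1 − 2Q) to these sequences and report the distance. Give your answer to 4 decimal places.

0.2279

Differing sites — 13:T/A (Tv); 16:C/G (Tv); 18:G/A (Ti); 22:G/A (Ti); 25:A/C (Tv); 26:G/A (Ti); 34:C/T (Ti).
Of the 7 differences, 4 transitions and 3 transversions over 36 sites: P = 4/36 = 0.111111, Q = 3/36 = 0.083333.
d = −0.5·ln(0.694445) − 0.25·ln(0.833334) = −0.5·(-0.364642) − 0.25·(-0.182321) = 0.2279.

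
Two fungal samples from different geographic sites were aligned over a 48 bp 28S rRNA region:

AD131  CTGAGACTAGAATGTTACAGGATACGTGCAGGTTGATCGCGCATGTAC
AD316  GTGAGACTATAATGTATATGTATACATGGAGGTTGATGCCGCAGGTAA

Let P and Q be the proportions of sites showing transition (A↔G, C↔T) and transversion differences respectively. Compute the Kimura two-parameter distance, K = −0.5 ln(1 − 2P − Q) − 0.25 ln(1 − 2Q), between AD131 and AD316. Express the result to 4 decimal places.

The sequences differ at positions 1 (C/G, transversion), 10 (G/T, transversion), 16 (T/A, transversion), 17 (A/T, transversion), 18 (C/A, transversion), 19 (A/T, transversion), 21 (G/T, transversion), 26 (G/A, transition), 29 (C/G, transversion), 38 (C/G, transversion), 39 (G/C, transversion), 44 (T/G, transversion), 48 (C/A, transversion).
Of the 13 differences, 1 transition and 12 transversions over 48 sites: P = 1/48 = 0.020833, Q = 12/48 = 0.250000.
d = −0.5·ln(0.708334) − 0.25·ln(0.500000) = −0.5·(-0.344840) − 0.25·(-0.693147) = 0.3457.

0.3457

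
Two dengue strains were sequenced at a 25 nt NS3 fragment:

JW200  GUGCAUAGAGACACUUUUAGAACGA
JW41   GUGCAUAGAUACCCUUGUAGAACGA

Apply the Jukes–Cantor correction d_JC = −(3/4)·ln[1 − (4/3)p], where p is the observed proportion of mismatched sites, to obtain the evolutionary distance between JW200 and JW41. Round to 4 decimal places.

0.1308

Mismatches occur at site 10 (G→U), site 13 (A→C), site 17 (U→G).
p = 3/25 = 0.120000.
d = −0.75 · ln(1 − (4/3)·0.120000) = −0.75 · ln(0.840000) = −0.75 · (-0.174353) = 0.1308.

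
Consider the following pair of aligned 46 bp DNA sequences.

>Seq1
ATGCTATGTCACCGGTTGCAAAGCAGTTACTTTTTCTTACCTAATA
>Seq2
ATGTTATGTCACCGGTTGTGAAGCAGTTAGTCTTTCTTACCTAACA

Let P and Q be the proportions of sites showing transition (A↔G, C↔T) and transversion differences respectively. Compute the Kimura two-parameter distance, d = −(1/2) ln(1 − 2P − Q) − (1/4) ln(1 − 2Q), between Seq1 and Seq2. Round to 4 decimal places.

The sequences differ at positions 4 (C/T, transition), 19 (C/T, transition), 20 (A/G, transition), 30 (C/G, transversion), 32 (T/C, transition), 45 (T/C, transition).
Of the 6 differences, 5 transitions and 1 transversion over 46 sites: P = 5/46 = 0.108696, Q = 1/46 = 0.021739.
d = −0.5·ln(0.760869) − 0.25·ln(0.956522) = −0.5·(-0.273294) − 0.25·(-0.044451) = 0.1478.

0.1478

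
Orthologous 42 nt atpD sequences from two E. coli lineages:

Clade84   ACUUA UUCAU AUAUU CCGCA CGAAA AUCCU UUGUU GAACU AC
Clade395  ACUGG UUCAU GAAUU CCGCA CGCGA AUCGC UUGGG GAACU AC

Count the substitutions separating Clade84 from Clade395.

10

Mismatches occur at site 4 (U/G), site 5 (A/G), site 11 (A/G), site 12 (U/A), site 23 (A/C), site 24 (A/G), site 29 (C/G), site 30 (U/C), site 34 (U/G), site 35 (U/G).
That gives 10 mismatches out of 42 aligned sites, so the Hamming distance is 10.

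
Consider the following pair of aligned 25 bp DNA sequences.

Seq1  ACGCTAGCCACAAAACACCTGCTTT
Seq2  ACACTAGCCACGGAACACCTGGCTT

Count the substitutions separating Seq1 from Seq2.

5

Differing sites — 3:G/A; 12:A/G; 13:A/G; 22:C/G; 23:T/C.
That gives 5 mismatches out of 25 aligned sites, so the Hamming distance is 5.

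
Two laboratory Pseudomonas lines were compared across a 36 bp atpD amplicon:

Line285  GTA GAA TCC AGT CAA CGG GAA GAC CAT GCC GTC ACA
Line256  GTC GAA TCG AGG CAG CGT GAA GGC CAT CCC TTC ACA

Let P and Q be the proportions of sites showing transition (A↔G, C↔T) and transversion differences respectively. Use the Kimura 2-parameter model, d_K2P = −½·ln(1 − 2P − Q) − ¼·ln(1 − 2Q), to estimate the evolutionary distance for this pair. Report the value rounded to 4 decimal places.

0.2641

The sequences differ at positions 3 (A/C, transversion), 9 (C/G, transversion), 12 (T/G, transversion), 15 (A/G, transition), 18 (G/T, transversion), 23 (A/G, transition), 28 (G/C, transversion), 31 (G/T, transversion).
Of the 8 differences, 2 transitions and 6 transversions over 36 sites: P = 2/36 = 0.055556, Q = 6/36 = 0.166667.
d = −0.5·ln(0.722221) − 0.25·ln(0.666666) = −0.5·(-0.325424) − 0.25·(-0.405466) = 0.2641.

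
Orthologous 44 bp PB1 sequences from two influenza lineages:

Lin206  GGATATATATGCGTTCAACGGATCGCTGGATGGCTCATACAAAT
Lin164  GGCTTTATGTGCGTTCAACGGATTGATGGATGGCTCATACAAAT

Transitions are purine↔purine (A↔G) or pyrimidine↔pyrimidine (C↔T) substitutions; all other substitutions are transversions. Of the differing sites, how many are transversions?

The sequences differ at positions 3 (A/C, transversion), 5 (A/T, transversion), 9 (A/G, transition), 24 (C/T, transition), 26 (C/A, transversion).
Of the 5 differences, 2 transitions and 3 transversions, so the answer is 3.

3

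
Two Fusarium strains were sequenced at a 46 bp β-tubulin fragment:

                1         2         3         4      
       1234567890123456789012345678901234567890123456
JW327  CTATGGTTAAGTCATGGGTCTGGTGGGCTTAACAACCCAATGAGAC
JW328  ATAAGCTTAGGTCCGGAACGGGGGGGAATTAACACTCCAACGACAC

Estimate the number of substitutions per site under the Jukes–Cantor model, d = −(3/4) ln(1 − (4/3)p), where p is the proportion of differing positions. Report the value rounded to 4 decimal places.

0.5532

Differing sites — 1:C/A; 4:T/A; 6:G/C; 10:A/G; 14:A/C; 15:T/G; 17:G/A; 18:G/A; 19:T/C; 20:C/G; 21:T/G; 24:T/G; 27:G/A; 28:C/A; 35:A/C; 36:C/T; 41:T/C; 44:G/C.
p = 18/46 = 0.391304.
d = −0.75 · ln(1 − (4/3)·0.391304) = −0.75 · ln(0.478261) = −0.75 · (-0.737599) = 0.5532.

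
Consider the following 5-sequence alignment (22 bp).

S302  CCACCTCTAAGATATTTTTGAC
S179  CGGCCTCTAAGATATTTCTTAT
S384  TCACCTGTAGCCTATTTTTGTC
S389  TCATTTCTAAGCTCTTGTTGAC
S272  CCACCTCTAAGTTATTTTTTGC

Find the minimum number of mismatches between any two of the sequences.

Pairwise Hamming distances:
  S302 vs S179: 5
  S302 vs S384: 6
  S302 vs S389: 6
  S302 vs S272: 3
  S179 vs S384: 11
  S179 vs S389: 11
  S179 vs S272: 6
  S384 vs S389: 8
  S384 vs S272: 7
  S389 vs S272: 8
The smallest is 3, between S302 and S272.

3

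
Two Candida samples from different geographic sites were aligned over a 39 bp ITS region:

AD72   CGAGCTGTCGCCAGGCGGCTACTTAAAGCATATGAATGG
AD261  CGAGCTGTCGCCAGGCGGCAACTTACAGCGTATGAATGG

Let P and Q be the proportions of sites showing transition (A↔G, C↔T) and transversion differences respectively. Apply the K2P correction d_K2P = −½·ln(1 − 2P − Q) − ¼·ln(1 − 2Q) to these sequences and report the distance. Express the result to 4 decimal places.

0.0812

Differing sites — 20:T/A (Tv); 26:A/C (Tv); 30:A/G (Ti).
Of the 3 differences, 1 transition and 2 transversions over 39 sites: P = 1/39 = 0.025641, Q = 2/39 = 0.051282.
d = −0.5·ln(0.897436) − 0.25·ln(0.897436) = −0.5·(-0.108213) − 0.25·(-0.108213) = 0.0812.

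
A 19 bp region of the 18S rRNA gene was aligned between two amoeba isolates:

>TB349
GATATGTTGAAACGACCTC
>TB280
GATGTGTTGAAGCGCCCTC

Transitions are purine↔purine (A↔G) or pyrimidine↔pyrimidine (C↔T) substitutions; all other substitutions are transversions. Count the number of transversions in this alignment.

The sequences differ at positions 4 (A/G, transition), 12 (A/G, transition), 15 (A/C, transversion).
Of the 3 differences, 2 transitions and 1 transversion, so the answer is 1.

1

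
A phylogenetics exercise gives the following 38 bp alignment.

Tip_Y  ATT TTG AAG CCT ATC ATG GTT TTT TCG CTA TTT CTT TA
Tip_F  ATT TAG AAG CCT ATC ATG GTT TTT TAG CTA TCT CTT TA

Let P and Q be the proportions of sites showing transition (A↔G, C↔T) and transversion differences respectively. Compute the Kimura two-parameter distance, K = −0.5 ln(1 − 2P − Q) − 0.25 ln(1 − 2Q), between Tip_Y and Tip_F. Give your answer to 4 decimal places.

0.0834

The sequences differ at positions 5 (T/A, transversion), 26 (C/A, transversion), 32 (T/C, transition).
Of the 3 differences, 1 transition and 2 transversions over 38 sites: P = 1/38 = 0.026316, Q = 2/38 = 0.052632.
d = −0.5·ln(0.894736) − 0.25·ln(0.894736) = −0.5·(-0.111227) − 0.25·(-0.111227) = 0.0834.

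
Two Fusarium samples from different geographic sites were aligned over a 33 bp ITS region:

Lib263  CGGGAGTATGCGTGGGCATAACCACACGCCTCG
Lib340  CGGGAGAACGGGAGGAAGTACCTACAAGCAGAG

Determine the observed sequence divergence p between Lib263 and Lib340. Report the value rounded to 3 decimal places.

0.394

Differing sites — 7:T/A; 9:T/C; 11:C/G; 13:T/A; 16:G/A; 17:C/A; 18:A/G; 21:A/C; 23:C/T; 27:C/A; 30:C/A; 31:T/G; 32:C/A.
There are 13 differences over 33 sites, so p = 13/33 = 0.394.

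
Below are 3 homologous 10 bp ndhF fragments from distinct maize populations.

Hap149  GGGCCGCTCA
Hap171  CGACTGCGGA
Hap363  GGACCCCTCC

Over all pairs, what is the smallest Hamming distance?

Pairwise Hamming distances:
  Hap149 vs Hap171: 5
  Hap149 vs Hap363: 3
  Hap171 vs Hap363: 6
The smallest is 3, between Hap149 and Hap363.

3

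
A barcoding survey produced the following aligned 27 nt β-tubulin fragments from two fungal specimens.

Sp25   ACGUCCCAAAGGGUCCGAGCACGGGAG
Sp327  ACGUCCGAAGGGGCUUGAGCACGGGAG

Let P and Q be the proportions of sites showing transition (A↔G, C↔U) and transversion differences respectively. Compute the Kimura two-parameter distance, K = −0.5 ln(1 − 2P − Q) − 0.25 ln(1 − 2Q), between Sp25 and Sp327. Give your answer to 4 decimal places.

0.2220

Differing sites — 7:C/G (Tv); 10:A/G (Ti); 14:U/C (Ti); 15:C/U (Ti); 16:C/U (Ti).
Of the 5 differences, 4 transitions and 1 transversion over 27 sites: P = 4/27 = 0.148148, Q = 1/27 = 0.037037.
d = −0.5·ln(0.666667) − 0.25·ln(0.925926) = −0.5·(-0.405465) − 0.25·(-0.076961) = 0.2220.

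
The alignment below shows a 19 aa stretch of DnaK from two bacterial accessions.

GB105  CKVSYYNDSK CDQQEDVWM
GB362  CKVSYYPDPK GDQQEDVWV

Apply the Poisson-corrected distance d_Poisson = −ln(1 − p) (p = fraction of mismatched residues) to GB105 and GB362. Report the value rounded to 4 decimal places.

0.2364

The sequences differ at positions 7 (N/P), 9 (S/P), 11 (C/G), 19 (M/V).
p = 4/19 = 0.210526.
d = −ln(1 − 0.210526) = −ln(0.789474) = 0.2364.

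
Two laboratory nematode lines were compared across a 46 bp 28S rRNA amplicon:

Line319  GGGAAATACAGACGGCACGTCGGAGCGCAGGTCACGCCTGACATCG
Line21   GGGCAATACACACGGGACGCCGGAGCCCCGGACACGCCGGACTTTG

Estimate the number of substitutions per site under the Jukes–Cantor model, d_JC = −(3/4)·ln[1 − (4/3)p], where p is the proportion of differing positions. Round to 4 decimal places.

Mismatches occur at site 4 (A/C), site 11 (G/C), site 16 (C/G), site 20 (T/C), site 27 (G/C), site 29 (A/C), site 32 (T/A), site 39 (T/G), site 43 (A/T), site 45 (C/T).
p = 10/46 = 0.217391.
d = −0.75 · ln(1 − (4/3)·0.217391) = −0.75 · ln(0.710145) = −0.75 · (-0.342286) = 0.2567.

0.2567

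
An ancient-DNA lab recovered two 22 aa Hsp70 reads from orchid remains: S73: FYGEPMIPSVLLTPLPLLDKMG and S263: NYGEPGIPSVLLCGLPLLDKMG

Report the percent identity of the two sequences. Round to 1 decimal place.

81.8%

Differing sites — 1:F/N; 6:M/G; 13:T/C; 14:P/G.
18 of the 22 sites match, so the percent identity is 18/22 × 100 = 81.8%.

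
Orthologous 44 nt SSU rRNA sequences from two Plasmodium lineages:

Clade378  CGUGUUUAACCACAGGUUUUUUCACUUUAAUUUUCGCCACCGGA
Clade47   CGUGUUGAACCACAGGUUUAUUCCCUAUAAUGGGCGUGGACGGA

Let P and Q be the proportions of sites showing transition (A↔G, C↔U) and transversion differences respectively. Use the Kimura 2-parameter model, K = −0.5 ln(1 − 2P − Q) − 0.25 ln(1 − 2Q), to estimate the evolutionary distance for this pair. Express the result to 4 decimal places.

Mismatches occur at site 7 (U→G, transversion), site 20 (U→A, transversion), site 24 (A→C, transversion), site 27 (U→A, transversion), site 32 (U→G, transversion), site 33 (U→G, transversion), site 34 (U→G, transversion), site 37 (C→U, transition), site 38 (C→G, transversion), site 39 (A→G, transition), site 40 (C→A, transversion).
Of the 11 differences, 2 transitions and 9 transversions over 44 sites: P = 2/44 = 0.045455, Q = 9/44 = 0.204545.
d = −0.5·ln(0.704545) − 0.25·ln(0.590910) = −0.5·(-0.350203) − 0.25·(-0.526092) = 0.3066.

0.3066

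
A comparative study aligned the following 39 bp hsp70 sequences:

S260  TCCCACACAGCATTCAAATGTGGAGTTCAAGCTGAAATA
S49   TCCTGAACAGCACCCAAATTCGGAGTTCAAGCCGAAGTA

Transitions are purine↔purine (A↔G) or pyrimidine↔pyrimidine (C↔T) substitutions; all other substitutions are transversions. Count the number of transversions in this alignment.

Differing sites — 4:C/T (Ti); 5:A/G (Ti); 6:C/A (Tv); 13:T/C (Ti); 14:T/C (Ti); 20:G/T (Tv); 21:T/C (Ti); 33:T/C (Ti); 37:A/G (Ti).
Of the 9 differences, 7 transitions and 2 transversions, so the answer is 2.

2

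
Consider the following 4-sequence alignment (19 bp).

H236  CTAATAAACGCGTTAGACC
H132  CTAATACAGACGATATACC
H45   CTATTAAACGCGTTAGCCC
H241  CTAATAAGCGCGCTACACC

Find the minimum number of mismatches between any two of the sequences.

2

Pairwise Hamming distances:
  H236 vs H132: 5
  H236 vs H45: 2
  H236 vs H241: 3
  H132 vs H45: 7
  H132 vs H241: 6
  H45 vs H241: 5
The smallest is 2, between H236 and H45.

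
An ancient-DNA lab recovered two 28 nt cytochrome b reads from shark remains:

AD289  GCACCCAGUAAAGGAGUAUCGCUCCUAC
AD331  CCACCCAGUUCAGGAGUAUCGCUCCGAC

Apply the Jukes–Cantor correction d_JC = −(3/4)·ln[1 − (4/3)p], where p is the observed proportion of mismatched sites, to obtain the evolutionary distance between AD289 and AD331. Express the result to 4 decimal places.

Mismatches occur at site 1 (G→C), site 10 (A→U), site 11 (A→C), site 26 (U→G).
p = 4/28 = 0.142857.
d = −0.75 · ln(1 − (4/3)·0.142857) = −0.75 · ln(0.809524) = −0.75 · (-0.211309) = 0.1585.

0.1585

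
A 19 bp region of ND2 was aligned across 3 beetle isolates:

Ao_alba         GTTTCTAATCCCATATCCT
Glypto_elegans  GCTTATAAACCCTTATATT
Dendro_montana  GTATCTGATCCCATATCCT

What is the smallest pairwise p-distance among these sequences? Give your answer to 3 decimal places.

0.105

Pairwise Hamming distances:
  Ao_alba vs Glypto_elegans: 6
  Ao_alba vs Dendro_montana: 2
  Glypto_elegans vs Dendro_montana: 8
The smallest is 2 mismatches, between Ao_alba and Dendro_montana; p = 2/19 = 0.105.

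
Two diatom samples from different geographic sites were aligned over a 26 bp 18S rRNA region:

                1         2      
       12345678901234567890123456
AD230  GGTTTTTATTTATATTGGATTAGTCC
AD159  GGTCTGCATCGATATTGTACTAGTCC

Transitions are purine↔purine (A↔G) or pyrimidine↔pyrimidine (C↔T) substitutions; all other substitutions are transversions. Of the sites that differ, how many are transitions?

The sequences differ at positions 4 (T/C, transition), 6 (T/G, transversion), 7 (T/C, transition), 10 (T/C, transition), 11 (T/G, transversion), 18 (G/T, transversion), 20 (T/C, transition).
Of the 7 differences, 4 transitions and 3 transversions, so the answer is 4.

4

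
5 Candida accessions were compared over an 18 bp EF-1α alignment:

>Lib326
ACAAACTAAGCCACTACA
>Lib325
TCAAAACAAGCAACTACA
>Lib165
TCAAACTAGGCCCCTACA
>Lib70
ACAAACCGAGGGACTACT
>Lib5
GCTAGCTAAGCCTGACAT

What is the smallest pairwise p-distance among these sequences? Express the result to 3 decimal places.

0.167

Pairwise Hamming distances:
  Lib326 vs Lib325: 4
  Lib326 vs Lib165: 3
  Lib326 vs Lib70: 5
  Lib326 vs Lib5: 9
  Lib325 vs Lib165: 5
  Lib325 vs Lib70: 6
  Lib325 vs Lib5: 12
  Lib165 vs Lib70: 8
  Lib165 vs Lib5: 10
  Lib70 vs Lib5: 12
The smallest is 3 mismatches, between Lib326 and Lib165; p = 3/18 = 0.167.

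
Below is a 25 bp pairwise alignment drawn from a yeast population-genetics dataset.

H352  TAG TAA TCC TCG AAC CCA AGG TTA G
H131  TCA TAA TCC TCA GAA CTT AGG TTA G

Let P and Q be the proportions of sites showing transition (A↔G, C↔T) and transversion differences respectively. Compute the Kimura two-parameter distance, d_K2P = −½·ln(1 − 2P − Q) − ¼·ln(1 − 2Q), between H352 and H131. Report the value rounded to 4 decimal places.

0.3585

The sequences differ at positions 2 (A/C, transversion), 3 (G/A, transition), 12 (G/A, transition), 13 (A/G, transition), 15 (C/A, transversion), 17 (C/T, transition), 18 (A/T, transversion).
Of the 7 differences, 4 transitions and 3 transversions over 25 sites: P = 4/25 = 0.160000, Q = 3/25 = 0.120000.
d = −0.5·ln(0.560000) − 0.25·ln(0.760000) = −0.5·(-0.579818) − 0.25·(-0.274437) = 0.3585.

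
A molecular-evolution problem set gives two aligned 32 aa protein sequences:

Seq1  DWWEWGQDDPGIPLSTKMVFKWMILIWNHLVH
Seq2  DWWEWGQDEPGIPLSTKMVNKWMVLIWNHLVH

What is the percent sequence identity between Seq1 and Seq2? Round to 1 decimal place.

Differing sites — 9:D/E; 20:F/N; 24:I/V.
29 of the 32 sites match, so the percent identity is 29/32 × 100 = 90.6%.

90.6%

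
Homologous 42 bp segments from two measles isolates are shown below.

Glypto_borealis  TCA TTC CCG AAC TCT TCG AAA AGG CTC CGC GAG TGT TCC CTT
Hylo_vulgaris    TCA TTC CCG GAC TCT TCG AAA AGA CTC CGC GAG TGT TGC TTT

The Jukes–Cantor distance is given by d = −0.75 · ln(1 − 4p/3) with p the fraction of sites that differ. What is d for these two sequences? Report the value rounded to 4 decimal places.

0.1019

The sequences differ at positions 10 (A/G), 24 (G/A), 38 (C/G), 40 (C/T).
p = 4/42 = 0.095238.
d = −0.75 · ln(1 − (4/3)·0.095238) = −0.75 · ln(0.873016) = −0.75 · (-0.135801) = 0.1019.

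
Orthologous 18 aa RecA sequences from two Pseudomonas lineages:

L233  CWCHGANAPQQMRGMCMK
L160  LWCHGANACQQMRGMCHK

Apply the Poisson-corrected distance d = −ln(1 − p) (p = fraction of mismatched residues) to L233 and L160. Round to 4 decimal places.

0.1823

The sequences differ at positions 1 (C/L), 9 (P/C), 17 (M/H).
p = 3/18 = 0.166667.
d = −ln(1 − 0.166667) = −ln(0.833333) = 0.1823.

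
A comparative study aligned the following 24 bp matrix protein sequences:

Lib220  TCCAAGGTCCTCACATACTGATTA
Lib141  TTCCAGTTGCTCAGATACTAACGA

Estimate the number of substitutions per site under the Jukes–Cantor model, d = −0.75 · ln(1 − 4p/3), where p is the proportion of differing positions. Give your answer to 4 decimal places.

0.4408

Mismatches occur at site 2 (C→T), site 4 (A→C), site 7 (G→T), site 9 (C→G), site 14 (C→G), site 20 (G→A), site 22 (T→C), site 23 (T→G).
p = 8/24 = 0.333333.
d = −0.75 · ln(1 − (4/3)·0.333333) = −0.75 · ln(0.555556) = −0.75 · (-0.587786) = 0.4408.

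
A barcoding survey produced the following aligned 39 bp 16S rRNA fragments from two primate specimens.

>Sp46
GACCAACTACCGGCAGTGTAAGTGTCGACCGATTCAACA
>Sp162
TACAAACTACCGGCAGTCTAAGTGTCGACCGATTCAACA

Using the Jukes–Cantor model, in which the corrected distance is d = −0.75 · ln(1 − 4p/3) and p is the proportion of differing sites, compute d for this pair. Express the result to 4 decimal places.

Mismatches occur at site 1 (G↔T), site 4 (C↔A), site 18 (G↔C).
p = 3/39 = 0.076923.
d = −0.75 · ln(1 − (4/3)·0.076923) = −0.75 · ln(0.897436) = −0.75 · (-0.108213) = 0.0812.

0.0812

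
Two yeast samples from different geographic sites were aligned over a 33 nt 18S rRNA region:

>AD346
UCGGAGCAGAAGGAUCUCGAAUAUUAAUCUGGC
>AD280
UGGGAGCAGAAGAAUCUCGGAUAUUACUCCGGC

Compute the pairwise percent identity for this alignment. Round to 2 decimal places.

The sequences differ at positions 2 (C/G), 13 (G/A), 20 (A/G), 27 (A/C), 30 (U/C).
28 of the 33 sites match, so the percent identity is 28/33 × 100 = 84.85%.

84.85%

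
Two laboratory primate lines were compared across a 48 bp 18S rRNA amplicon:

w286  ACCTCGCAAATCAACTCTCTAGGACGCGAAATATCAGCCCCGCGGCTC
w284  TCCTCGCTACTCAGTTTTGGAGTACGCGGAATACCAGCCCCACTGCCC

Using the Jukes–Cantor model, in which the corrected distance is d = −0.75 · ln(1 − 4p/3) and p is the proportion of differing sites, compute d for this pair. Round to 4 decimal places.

Mismatches occur at site 1 (A→T), site 8 (A→T), site 10 (A→C), site 14 (A→G), site 15 (C→T), site 17 (C→T), site 19 (C→G), site 20 (T→G), site 23 (G→T), site 29 (A→G), site 34 (T→C), site 42 (G→A), site 44 (G→T), site 47 (T→C).
p = 14/48 = 0.291667.
d = −0.75 · ln(1 − (4/3)·0.291667) = −0.75 · ln(0.611111) = −0.75 · (-0.492477) = 0.3694.

0.3694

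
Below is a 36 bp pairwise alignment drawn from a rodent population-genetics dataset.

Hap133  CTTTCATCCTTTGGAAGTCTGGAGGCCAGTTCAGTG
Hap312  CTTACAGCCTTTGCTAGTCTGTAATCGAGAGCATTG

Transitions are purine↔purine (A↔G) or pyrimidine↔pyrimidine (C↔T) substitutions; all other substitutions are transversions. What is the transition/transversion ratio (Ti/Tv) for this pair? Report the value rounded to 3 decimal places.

0.100

Differing sites — 4:T/A (Tv); 7:T/G (Tv); 14:G/C (Tv); 15:A/T (Tv); 22:G/T (Tv); 24:G/A (Ti); 25:G/T (Tv); 27:C/G (Tv); 30:T/A (Tv); 31:T/G (Tv); 34:G/T (Tv).
Of the 11 differences, 1 transition and 10 transversions, so Ti/Tv = 1/10 = 0.100.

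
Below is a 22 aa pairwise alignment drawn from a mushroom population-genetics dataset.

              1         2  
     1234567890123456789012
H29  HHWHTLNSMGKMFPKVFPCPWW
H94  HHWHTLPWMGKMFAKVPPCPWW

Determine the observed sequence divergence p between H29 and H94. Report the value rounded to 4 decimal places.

The sequences differ at positions 7 (N/P), 8 (S/W), 14 (P/A), 17 (F/P).
There are 4 differences over 22 sites, so p = 4/22 = 0.1818.

0.1818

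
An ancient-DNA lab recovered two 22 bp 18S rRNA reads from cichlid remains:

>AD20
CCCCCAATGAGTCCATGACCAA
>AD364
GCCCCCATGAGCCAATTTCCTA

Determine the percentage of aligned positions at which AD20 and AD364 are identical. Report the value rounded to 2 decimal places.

68.18%

Differing sites — 1:C/G; 6:A/C; 12:T/C; 14:C/A; 17:G/T; 18:A/T; 21:A/T.
15 of the 22 sites match, so the percent identity is 15/22 × 100 = 68.18%.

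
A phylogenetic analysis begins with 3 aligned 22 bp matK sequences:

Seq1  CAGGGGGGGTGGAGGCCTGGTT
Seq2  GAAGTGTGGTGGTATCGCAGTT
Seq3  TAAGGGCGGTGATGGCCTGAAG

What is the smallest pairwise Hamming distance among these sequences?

Pairwise Hamming distances:
  Seq1 vs Seq2: 10
  Seq1 vs Seq3: 8
  Seq2 vs Seq3: 12
The smallest is 8, between Seq1 and Seq3.

8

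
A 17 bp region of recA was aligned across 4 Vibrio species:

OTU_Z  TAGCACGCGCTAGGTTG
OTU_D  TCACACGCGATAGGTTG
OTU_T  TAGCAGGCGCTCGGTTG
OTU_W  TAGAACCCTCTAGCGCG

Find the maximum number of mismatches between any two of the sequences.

Pairwise Hamming distances:
  OTU_Z vs OTU_D: 3
  OTU_Z vs OTU_T: 2
  OTU_Z vs OTU_W: 6
  OTU_D vs OTU_T: 5
  OTU_D vs OTU_W: 9
  OTU_T vs OTU_W: 8
The largest is 9, between OTU_D and OTU_W.

9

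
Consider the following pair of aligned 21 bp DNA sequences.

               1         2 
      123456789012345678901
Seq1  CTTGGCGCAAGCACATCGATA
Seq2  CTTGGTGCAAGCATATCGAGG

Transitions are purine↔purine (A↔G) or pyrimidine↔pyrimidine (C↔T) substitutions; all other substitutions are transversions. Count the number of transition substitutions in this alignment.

3

Mismatches occur at site 6 (C→T, transition), site 14 (C→T, transition), site 20 (T→G, transversion), site 21 (A→G, transition).
Of the 4 differences, 3 transitions and 1 transversion, so the answer is 3.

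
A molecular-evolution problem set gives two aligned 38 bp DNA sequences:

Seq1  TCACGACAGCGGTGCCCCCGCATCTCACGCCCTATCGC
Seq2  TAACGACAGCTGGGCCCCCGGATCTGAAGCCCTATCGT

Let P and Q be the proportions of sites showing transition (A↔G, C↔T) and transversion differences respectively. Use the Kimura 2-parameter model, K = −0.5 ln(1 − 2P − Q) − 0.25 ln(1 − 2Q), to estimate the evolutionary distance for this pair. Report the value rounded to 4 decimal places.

Differing sites — 2:C/A (Tv); 11:G/T (Tv); 13:T/G (Tv); 21:C/G (Tv); 26:C/G (Tv); 28:C/A (Tv); 38:C/T (Ti).
Of the 7 differences, 1 transition and 6 transversions over 38 sites: P = 1/38 = 0.026316, Q = 6/38 = 0.157895.
d = −0.5·ln(0.789473) − 0.25·ln(0.684210) = −0.5·(-0.236390) − 0.25·(-0.379490) = 0.2131.

0.2131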